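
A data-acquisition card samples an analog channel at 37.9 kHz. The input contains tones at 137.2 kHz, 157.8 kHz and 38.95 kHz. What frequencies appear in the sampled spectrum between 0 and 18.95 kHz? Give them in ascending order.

fs/2 = 18.95 kHz.
137.2 kHz mod fs = 23.5 kHz.
23.5 kHz > fs/2 = 18.95 kHz, folds to fs − 23.5 kHz = 14.4 kHz.
157.8 kHz mod fs = 6.2 kHz.
6.2 kHz ≤ fs/2 = 18.95 kHz, appears at 6.2 kHz.
38.95 kHz mod fs = 1.05 kHz.
1.05 kHz ≤ fs/2 = 18.95 kHz, appears at 1.05 kHz.
Distinct values: {1.05 kHz, 6.2 kHz, 14.4 kHz}.

1.05 kHz, 6.2 kHz, 14.4 kHz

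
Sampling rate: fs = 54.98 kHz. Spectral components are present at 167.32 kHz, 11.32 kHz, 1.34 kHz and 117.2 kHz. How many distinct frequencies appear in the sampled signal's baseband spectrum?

fs/2 = 27.49 kHz.
167.32 kHz mod fs = 2.38 kHz.
2.38 kHz ≤ fs/2 = 27.49 kHz, appears at 2.38 kHz.
11.32 kHz ≤ fs/2 = 27.49 kHz, passes unchanged.
1.34 kHz ≤ fs/2 = 27.49 kHz, passes unchanged.
117.2 kHz mod fs = 7.24 kHz.
7.24 kHz ≤ fs/2 = 27.49 kHz, appears at 7.24 kHz.
Distinct values: {1.34 kHz, 2.38 kHz, 7.24 kHz, 11.32 kHz} → 4.

4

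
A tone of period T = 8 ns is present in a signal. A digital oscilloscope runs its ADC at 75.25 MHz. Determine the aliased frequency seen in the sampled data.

25.5 MHz

T = 8 ns → f = 1/T = 125 MHz.
125 MHz mod fs = 49.75 MHz.
49.75 MHz > fs/2 = 37.625 MHz, folds to fs − 49.75 MHz = 25.5 MHz.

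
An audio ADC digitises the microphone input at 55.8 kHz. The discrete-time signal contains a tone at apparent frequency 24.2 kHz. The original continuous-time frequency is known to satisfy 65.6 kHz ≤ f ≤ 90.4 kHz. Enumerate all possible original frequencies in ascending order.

Frequencies that alias to 24.2 kHz are k·fs ± 24.2 kHz for integer k ≥ 0.
k=0: 24.2 kHz.
k=1: 31.6 kHz, 80 kHz.
k=2: 87.4 kHz, 135.8 kHz.
k=3: 143.2 kHz, 191.6 kHz.
Within [65.6 kHz, 90.4 kHz]: 80 kHz, 87.4 kHz.

80 kHz, 87.4 kHz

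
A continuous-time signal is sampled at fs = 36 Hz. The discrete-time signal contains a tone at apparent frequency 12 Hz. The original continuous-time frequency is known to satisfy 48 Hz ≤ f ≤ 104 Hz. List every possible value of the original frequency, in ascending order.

Frequencies that alias to 12 Hz are k·fs ± 12 Hz for integer k ≥ 0.
k=0: 12 Hz.
k=1: 24 Hz, 48 Hz.
k=2: 60 Hz, 84 Hz.
k=3: 96 Hz, 120 Hz.
k=4: 132 Hz, 156 Hz.
Within [48 Hz, 104 Hz]: 48 Hz, 60 Hz, 84 Hz, 96 Hz.

48 Hz, 60 Hz, 84 Hz, 96 Hz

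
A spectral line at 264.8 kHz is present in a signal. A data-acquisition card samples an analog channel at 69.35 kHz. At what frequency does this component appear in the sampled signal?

264.8 kHz mod fs = 56.75 kHz.
56.75 kHz > fs/2 = 34.675 kHz, folds to fs − 56.75 kHz = 12.6 kHz.

12.6 kHz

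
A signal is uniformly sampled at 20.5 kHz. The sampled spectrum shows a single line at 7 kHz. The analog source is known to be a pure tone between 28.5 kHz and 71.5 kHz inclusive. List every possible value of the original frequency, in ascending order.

34 kHz, 48 kHz, 54.5 kHz, 68.5 kHz

Frequencies that alias to 7 kHz are k·fs ± 7 kHz for integer k ≥ 0.
k=0: 7 kHz.
k=1: 13.5 kHz, 27.5 kHz.
k=2: 34 kHz, 48 kHz.
k=3: 54.5 kHz, 68.5 kHz.
k=4: 75 kHz, 89 kHz.
Within [28.5 kHz, 71.5 kHz]: 34 kHz, 48 kHz, 54.5 kHz, 68.5 kHz.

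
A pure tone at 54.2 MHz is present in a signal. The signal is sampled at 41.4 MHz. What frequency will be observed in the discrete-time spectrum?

12.8 MHz

54.2 MHz mod fs = 12.8 MHz.
12.8 MHz ≤ fs/2 = 20.7 MHz, appears at 12.8 MHz.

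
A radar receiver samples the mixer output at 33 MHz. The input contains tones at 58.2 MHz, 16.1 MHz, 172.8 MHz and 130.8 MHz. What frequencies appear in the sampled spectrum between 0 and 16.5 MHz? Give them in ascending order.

fs/2 = 16.5 MHz.
58.2 MHz mod fs = 25.2 MHz.
25.2 MHz > fs/2 = 16.5 MHz, folds to fs − 25.2 MHz = 7.8 MHz.
16.1 MHz ≤ fs/2 = 16.5 MHz, passes unchanged.
172.8 MHz mod fs = 7.8 MHz.
7.8 MHz ≤ fs/2 = 16.5 MHz, appears at 7.8 MHz.
130.8 MHz mod fs = 31.8 MHz.
31.8 MHz > fs/2 = 16.5 MHz, folds to fs − 31.8 MHz = 1.2 MHz.
Distinct values: {1.2 MHz, 7.8 MHz, 16.1 MHz}.

1.2 MHz, 7.8 MHz, 16.1 MHz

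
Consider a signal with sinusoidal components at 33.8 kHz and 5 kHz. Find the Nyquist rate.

Highest-frequency component: 33.8 kHz.
Nyquist rate = 2 × 33.8 kHz = 67.6 kHz.

67.6 kHz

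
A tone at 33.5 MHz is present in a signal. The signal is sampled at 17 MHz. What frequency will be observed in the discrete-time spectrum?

33.5 MHz mod fs = 16.5 MHz.
16.5 MHz > fs/2 = 8.5 MHz, folds to fs − 16.5 MHz = 0.5 MHz.

0.5 MHz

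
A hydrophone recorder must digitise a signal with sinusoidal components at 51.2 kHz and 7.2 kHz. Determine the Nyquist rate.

Highest-frequency component: 51.2 kHz.
Nyquist rate = 2 × 51.2 kHz = 102.4 kHz.

102.4 kHz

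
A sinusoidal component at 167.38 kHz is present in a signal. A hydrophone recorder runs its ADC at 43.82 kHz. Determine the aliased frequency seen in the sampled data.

167.38 kHz mod fs = 35.92 kHz.
35.92 kHz > fs/2 = 21.91 kHz, folds to fs − 35.92 kHz = 7.9 kHz.

7.9 kHz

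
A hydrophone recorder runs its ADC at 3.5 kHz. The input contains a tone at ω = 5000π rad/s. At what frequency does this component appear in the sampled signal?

ω = 5000π rad/s → f = ω/(2π) = 2500 Hz = 2.5 kHz.
2.5 kHz > fs/2 = 1.75 kHz, folds to fs − 2.5 kHz = 1 kHz.

1 kHz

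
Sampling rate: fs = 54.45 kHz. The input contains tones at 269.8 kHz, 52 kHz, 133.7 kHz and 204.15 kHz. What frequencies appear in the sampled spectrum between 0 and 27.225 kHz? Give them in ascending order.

fs/2 = 27.225 kHz.
269.8 kHz mod fs = 52 kHz.
52 kHz > fs/2 = 27.225 kHz, folds to fs − 52 kHz = 2.45 kHz.
52 kHz > fs/2 = 27.225 kHz, folds to fs − 52 kHz = 2.45 kHz.
133.7 kHz mod fs = 24.8 kHz.
24.8 kHz ≤ fs/2 = 27.225 kHz, appears at 24.8 kHz.
204.15 kHz mod fs = 40.8 kHz.
40.8 kHz > fs/2 = 27.225 kHz, folds to fs − 40.8 kHz = 13.65 kHz.
Distinct values: {2.45 kHz, 13.65 kHz, 24.8 kHz}.

2.45 kHz, 13.65 kHz, 24.8 kHz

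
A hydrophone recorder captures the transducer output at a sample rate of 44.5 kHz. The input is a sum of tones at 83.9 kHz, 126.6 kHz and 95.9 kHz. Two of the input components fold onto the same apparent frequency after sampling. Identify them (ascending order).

fs/2 = 22.25 kHz.
83.9 kHz mod fs = 39.4 kHz.
39.4 kHz > fs/2 = 22.25 kHz, folds to fs − 39.4 kHz = 5.1 kHz.
126.6 kHz mod fs = 37.6 kHz.
37.6 kHz > fs/2 = 22.25 kHz, folds to fs − 37.6 kHz = 6.9 kHz.
95.9 kHz mod fs = 6.9 kHz.
6.9 kHz ≤ fs/2 = 22.25 kHz, appears at 6.9 kHz.
95.9 kHz and 126.6 kHz both map to 6.9 kHz.

95.9 kHz, 126.6 kHz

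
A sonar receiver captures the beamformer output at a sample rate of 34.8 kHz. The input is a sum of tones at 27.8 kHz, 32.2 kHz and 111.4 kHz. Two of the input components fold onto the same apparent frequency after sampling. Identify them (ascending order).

27.8 kHz, 111.4 kHz

fs/2 = 17.4 kHz.
27.8 kHz > fs/2 = 17.4 kHz, folds to fs − 27.8 kHz = 7 kHz.
32.2 kHz > fs/2 = 17.4 kHz, folds to fs − 32.2 kHz = 2.6 kHz.
111.4 kHz mod fs = 7 kHz.
7 kHz ≤ fs/2 = 17.4 kHz, appears at 7 kHz.
27.8 kHz and 111.4 kHz both map to 7 kHz.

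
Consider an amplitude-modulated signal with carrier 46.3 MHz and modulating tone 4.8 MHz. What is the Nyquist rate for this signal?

102.2 MHz

AM sidebands sit at fc ± fm = 41.5 MHz and 51.1 MHz.
Highest-frequency component: 51.1 MHz.
Nyquist rate = 2 × 51.1 MHz = 102.2 MHz.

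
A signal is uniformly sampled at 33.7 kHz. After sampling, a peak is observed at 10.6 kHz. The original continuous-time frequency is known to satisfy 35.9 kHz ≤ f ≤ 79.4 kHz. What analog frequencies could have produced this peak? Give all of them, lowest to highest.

Frequencies that alias to 10.6 kHz are k·fs ± 10.6 kHz for integer k ≥ 0.
k=0: 10.6 kHz.
k=1: 23.1 kHz, 44.3 kHz.
k=2: 56.8 kHz, 78 kHz.
k=3: 90.5 kHz, 111.7 kHz.
Within [35.9 kHz, 79.4 kHz]: 44.3 kHz, 56.8 kHz, 78 kHz.

44.3 kHz, 56.8 kHz, 78 kHz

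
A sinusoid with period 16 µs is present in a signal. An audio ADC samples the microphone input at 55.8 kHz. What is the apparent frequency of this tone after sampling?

6.7 kHz

T = 16 µs → f = 1/T = 62.5 kHz.
62.5 kHz mod fs = 6.7 kHz.
6.7 kHz ≤ fs/2 = 27.9 kHz, appears at 6.7 kHz.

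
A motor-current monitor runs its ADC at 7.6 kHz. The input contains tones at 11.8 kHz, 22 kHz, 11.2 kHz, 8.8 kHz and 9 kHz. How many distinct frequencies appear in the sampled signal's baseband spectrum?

5

fs/2 = 3.8 kHz.
11.8 kHz mod fs = 4.2 kHz.
4.2 kHz > fs/2 = 3.8 kHz, folds to fs − 4.2 kHz = 3.4 kHz.
22 kHz mod fs = 6.8 kHz.
6.8 kHz > fs/2 = 3.8 kHz, folds to fs − 6.8 kHz = 0.8 kHz.
11.2 kHz mod fs = 3.6 kHz.
3.6 kHz ≤ fs/2 = 3.8 kHz, appears at 3.6 kHz.
8.8 kHz mod fs = 1.2 kHz.
1.2 kHz ≤ fs/2 = 3.8 kHz, appears at 1.2 kHz.
9 kHz mod fs = 1.4 kHz.
1.4 kHz ≤ fs/2 = 3.8 kHz, appears at 1.4 kHz.
Distinct values: {0.8 kHz, 1.2 kHz, 1.4 kHz, 3.4 kHz, 3.6 kHz} → 5.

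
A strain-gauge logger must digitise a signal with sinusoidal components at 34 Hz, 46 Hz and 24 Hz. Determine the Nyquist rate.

92 Hz

Highest-frequency component: 46 Hz.
Nyquist rate = 2 × 46 Hz = 92 Hz.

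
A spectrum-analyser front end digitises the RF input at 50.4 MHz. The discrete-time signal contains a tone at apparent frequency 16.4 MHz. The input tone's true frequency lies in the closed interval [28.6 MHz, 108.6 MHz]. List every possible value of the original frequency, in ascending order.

Frequencies that alias to 16.4 MHz are k·fs ± 16.4 MHz for integer k ≥ 0.
k=0: 16.4 MHz.
k=1: 34 MHz, 66.8 MHz.
k=2: 84.4 MHz, 117.2 MHz.
k=3: 134.8 MHz, 167.6 MHz.
Within [28.6 MHz, 108.6 MHz]: 34 MHz, 66.8 MHz, 84.4 MHz.

34 MHz, 66.8 MHz, 84.4 MHz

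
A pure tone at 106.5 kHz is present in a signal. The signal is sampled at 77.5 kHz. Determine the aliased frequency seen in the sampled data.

29 kHz

106.5 kHz mod fs = 29 kHz.
29 kHz ≤ fs/2 = 38.75 kHz, appears at 29 kHz.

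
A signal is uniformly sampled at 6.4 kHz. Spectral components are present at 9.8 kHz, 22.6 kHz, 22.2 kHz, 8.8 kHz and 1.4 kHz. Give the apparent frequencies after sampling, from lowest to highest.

1.4 kHz, 2.4 kHz, 3 kHz

fs/2 = 3.2 kHz.
9.8 kHz mod fs = 3.4 kHz.
3.4 kHz > fs/2 = 3.2 kHz, folds to fs − 3.4 kHz = 3 kHz.
22.6 kHz mod fs = 3.4 kHz.
3.4 kHz > fs/2 = 3.2 kHz, folds to fs − 3.4 kHz = 3 kHz.
22.2 kHz mod fs = 3 kHz.
3 kHz ≤ fs/2 = 3.2 kHz, appears at 3 kHz.
8.8 kHz mod fs = 2.4 kHz.
2.4 kHz ≤ fs/2 = 3.2 kHz, appears at 2.4 kHz.
1.4 kHz ≤ fs/2 = 3.2 kHz, passes unchanged.
Distinct values: {1.4 kHz, 2.4 kHz, 3 kHz}.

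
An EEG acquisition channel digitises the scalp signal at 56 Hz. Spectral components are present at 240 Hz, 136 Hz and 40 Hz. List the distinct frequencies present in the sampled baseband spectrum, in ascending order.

fs/2 = 28 Hz.
240 Hz mod fs = 16 Hz.
16 Hz ≤ fs/2 = 28 Hz, appears at 16 Hz.
136 Hz mod fs = 24 Hz.
24 Hz ≤ fs/2 = 28 Hz, appears at 24 Hz.
40 Hz > fs/2 = 28 Hz, folds to fs − 40 Hz = 16 Hz.
Distinct values: {16 Hz, 24 Hz}.

16 Hz, 24 Hz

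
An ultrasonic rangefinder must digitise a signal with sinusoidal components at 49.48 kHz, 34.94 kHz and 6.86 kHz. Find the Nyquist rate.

Highest-frequency component: 49.48 kHz.
Nyquist rate = 2 × 49.48 kHz = 98.96 kHz.

98.96 kHz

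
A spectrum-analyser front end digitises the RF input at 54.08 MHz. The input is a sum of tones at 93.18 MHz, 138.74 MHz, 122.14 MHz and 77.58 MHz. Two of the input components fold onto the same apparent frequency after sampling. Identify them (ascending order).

77.58 MHz, 138.74 MHz

fs/2 = 27.04 MHz.
93.18 MHz mod fs = 39.1 MHz.
39.1 MHz > fs/2 = 27.04 MHz, folds to fs − 39.1 MHz = 14.98 MHz.
138.74 MHz mod fs = 30.58 MHz.
30.58 MHz > fs/2 = 27.04 MHz, folds to fs − 30.58 MHz = 23.5 MHz.
122.14 MHz mod fs = 13.98 MHz.
13.98 MHz ≤ fs/2 = 27.04 MHz, appears at 13.98 MHz.
77.58 MHz mod fs = 23.5 MHz.
23.5 MHz ≤ fs/2 = 27.04 MHz, appears at 23.5 MHz.
77.58 MHz and 138.74 MHz both map to 23.5 MHz.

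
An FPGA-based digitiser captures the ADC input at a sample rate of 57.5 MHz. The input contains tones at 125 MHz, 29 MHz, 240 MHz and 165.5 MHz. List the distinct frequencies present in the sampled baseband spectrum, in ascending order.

fs/2 = 28.75 MHz.
125 MHz mod fs = 10 MHz.
10 MHz ≤ fs/2 = 28.75 MHz, appears at 10 MHz.
29 MHz > fs/2 = 28.75 MHz, folds to fs − 29 MHz = 28.5 MHz.
240 MHz mod fs = 10 MHz.
10 MHz ≤ fs/2 = 28.75 MHz, appears at 10 MHz.
165.5 MHz mod fs = 50.5 MHz.
50.5 MHz > fs/2 = 28.75 MHz, folds to fs − 50.5 MHz = 7 MHz.
Distinct values: {7 MHz, 10 MHz, 28.5 MHz}.

7 MHz, 10 MHz, 28.5 MHz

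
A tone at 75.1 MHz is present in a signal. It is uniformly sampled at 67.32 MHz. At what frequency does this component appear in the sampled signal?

75.1 MHz mod fs = 7.78 MHz.
7.78 MHz ≤ fs/2 = 33.66 MHz, appears at 7.78 MHz.

7.78 MHz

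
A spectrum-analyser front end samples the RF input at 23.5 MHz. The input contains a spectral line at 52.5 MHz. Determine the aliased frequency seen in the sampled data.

52.5 MHz mod fs = 5.5 MHz.
5.5 MHz ≤ fs/2 = 11.75 MHz, appears at 5.5 MHz.

5.5 MHz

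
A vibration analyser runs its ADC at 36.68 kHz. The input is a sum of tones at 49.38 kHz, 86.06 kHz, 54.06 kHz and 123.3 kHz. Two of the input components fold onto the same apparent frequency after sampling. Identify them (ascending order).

49.38 kHz, 86.06 kHz

fs/2 = 18.34 kHz.
49.38 kHz mod fs = 12.7 kHz.
12.7 kHz ≤ fs/2 = 18.34 kHz, appears at 12.7 kHz.
86.06 kHz mod fs = 12.7 kHz.
12.7 kHz ≤ fs/2 = 18.34 kHz, appears at 12.7 kHz.
54.06 kHz mod fs = 17.38 kHz.
17.38 kHz ≤ fs/2 = 18.34 kHz, appears at 17.38 kHz.
123.3 kHz mod fs = 13.26 kHz.
13.26 kHz ≤ fs/2 = 18.34 kHz, appears at 13.26 kHz.
49.38 kHz and 86.06 kHz both map to 12.7 kHz.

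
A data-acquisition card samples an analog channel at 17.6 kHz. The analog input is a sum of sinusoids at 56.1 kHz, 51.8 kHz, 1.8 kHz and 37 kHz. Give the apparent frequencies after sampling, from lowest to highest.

1 kHz, 1.8 kHz, 3.3 kHz

fs/2 = 8.8 kHz.
56.1 kHz mod fs = 3.3 kHz.
3.3 kHz ≤ fs/2 = 8.8 kHz, appears at 3.3 kHz.
51.8 kHz mod fs = 16.6 kHz.
16.6 kHz > fs/2 = 8.8 kHz, folds to fs − 16.6 kHz = 1 kHz.
1.8 kHz ≤ fs/2 = 8.8 kHz, passes unchanged.
37 kHz mod fs = 1.8 kHz.
1.8 kHz ≤ fs/2 = 8.8 kHz, appears at 1.8 kHz.
Distinct values: {1 kHz, 1.8 kHz, 3.3 kHz}.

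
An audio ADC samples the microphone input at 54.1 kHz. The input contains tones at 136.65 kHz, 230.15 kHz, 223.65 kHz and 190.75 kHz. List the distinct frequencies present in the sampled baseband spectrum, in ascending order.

7.25 kHz, 13.75 kHz, 25.65 kHz

fs/2 = 27.05 kHz.
136.65 kHz mod fs = 28.45 kHz.
28.45 kHz > fs/2 = 27.05 kHz, folds to fs − 28.45 kHz = 25.65 kHz.
230.15 kHz mod fs = 13.75 kHz.
13.75 kHz ≤ fs/2 = 27.05 kHz, appears at 13.75 kHz.
223.65 kHz mod fs = 7.25 kHz.
7.25 kHz ≤ fs/2 = 27.05 kHz, appears at 7.25 kHz.
190.75 kHz mod fs = 28.45 kHz.
28.45 kHz > fs/2 = 27.05 kHz, folds to fs − 28.45 kHz = 25.65 kHz.
Distinct values: {7.25 kHz, 13.75 kHz, 25.65 kHz}.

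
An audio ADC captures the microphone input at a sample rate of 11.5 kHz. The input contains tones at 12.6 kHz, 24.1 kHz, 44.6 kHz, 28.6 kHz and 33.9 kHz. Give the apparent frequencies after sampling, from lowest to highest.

0.6 kHz, 1.1 kHz, 1.4 kHz, 5.6 kHz

fs/2 = 5.75 kHz.
12.6 kHz mod fs = 1.1 kHz.
1.1 kHz ≤ fs/2 = 5.75 kHz, appears at 1.1 kHz.
24.1 kHz mod fs = 1.1 kHz.
1.1 kHz ≤ fs/2 = 5.75 kHz, appears at 1.1 kHz.
44.6 kHz mod fs = 10.1 kHz.
10.1 kHz > fs/2 = 5.75 kHz, folds to fs − 10.1 kHz = 1.4 kHz.
28.6 kHz mod fs = 5.6 kHz.
5.6 kHz ≤ fs/2 = 5.75 kHz, appears at 5.6 kHz.
33.9 kHz mod fs = 10.9 kHz.
10.9 kHz > fs/2 = 5.75 kHz, folds to fs − 10.9 kHz = 0.6 kHz.
Distinct values: {0.6 kHz, 1.1 kHz, 1.4 kHz, 5.6 kHz}.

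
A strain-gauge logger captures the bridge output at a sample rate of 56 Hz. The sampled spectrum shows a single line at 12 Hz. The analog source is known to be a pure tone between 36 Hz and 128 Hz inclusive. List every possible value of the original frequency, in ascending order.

Frequencies that alias to 12 Hz are k·fs ± 12 Hz for integer k ≥ 0.
k=0: 12 Hz.
k=1: 44 Hz, 68 Hz.
k=2: 100 Hz, 124 Hz.
k=3: 156 Hz, 180 Hz.
Within [36 Hz, 128 Hz]: 44 Hz, 68 Hz, 100 Hz, 124 Hz.

44 Hz, 68 Hz, 100 Hz, 124 Hz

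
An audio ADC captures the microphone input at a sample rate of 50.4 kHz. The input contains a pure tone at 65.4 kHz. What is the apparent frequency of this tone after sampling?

15 kHz

65.4 kHz mod fs = 15 kHz.
15 kHz ≤ fs/2 = 25.2 kHz, appears at 15 kHz.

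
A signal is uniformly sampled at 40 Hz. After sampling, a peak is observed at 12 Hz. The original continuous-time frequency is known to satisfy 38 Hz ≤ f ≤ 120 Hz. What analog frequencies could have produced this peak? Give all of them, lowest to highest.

52 Hz, 68 Hz, 92 Hz, 108 Hz

Frequencies that alias to 12 Hz are k·fs ± 12 Hz for integer k ≥ 0.
k=0: 12 Hz.
k=1: 28 Hz, 52 Hz.
k=2: 68 Hz, 92 Hz.
k=3: 108 Hz, 132 Hz.
k=4: 148 Hz, 172 Hz.
Within [38 Hz, 120 Hz]: 52 Hz, 68 Hz, 92 Hz, 108 Hz.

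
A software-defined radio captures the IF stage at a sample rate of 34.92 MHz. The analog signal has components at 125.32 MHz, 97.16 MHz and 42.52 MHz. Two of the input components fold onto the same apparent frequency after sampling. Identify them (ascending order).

fs/2 = 17.46 MHz.
125.32 MHz mod fs = 20.56 MHz.
20.56 MHz > fs/2 = 17.46 MHz, folds to fs − 20.56 MHz = 14.36 MHz.
97.16 MHz mod fs = 27.32 MHz.
27.32 MHz > fs/2 = 17.46 MHz, folds to fs − 27.32 MHz = 7.6 MHz.
42.52 MHz mod fs = 7.6 MHz.
7.6 MHz ≤ fs/2 = 17.46 MHz, appears at 7.6 MHz.
42.52 MHz and 97.16 MHz both map to 7.6 MHz.

42.52 MHz, 97.16 MHz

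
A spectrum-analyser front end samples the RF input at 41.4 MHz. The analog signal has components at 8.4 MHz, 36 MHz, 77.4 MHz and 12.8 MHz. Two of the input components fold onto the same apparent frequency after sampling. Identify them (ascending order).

fs/2 = 20.7 MHz.
8.4 MHz ≤ fs/2 = 20.7 MHz, passes unchanged.
36 MHz > fs/2 = 20.7 MHz, folds to fs − 36 MHz = 5.4 MHz.
77.4 MHz mod fs = 36 MHz.
36 MHz > fs/2 = 20.7 MHz, folds to fs − 36 MHz = 5.4 MHz.
12.8 MHz ≤ fs/2 = 20.7 MHz, passes unchanged.
36 MHz and 77.4 MHz both map to 5.4 MHz.

36 MHz, 77.4 MHz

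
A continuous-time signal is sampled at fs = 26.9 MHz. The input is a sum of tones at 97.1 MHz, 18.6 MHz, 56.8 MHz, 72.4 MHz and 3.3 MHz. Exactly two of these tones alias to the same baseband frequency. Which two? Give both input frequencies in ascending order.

fs/2 = 13.45 MHz.
97.1 MHz mod fs = 16.4 MHz.
16.4 MHz > fs/2 = 13.45 MHz, folds to fs − 16.4 MHz = 10.5 MHz.
18.6 MHz > fs/2 = 13.45 MHz, folds to fs − 18.6 MHz = 8.3 MHz.
56.8 MHz mod fs = 3 MHz.
3 MHz ≤ fs/2 = 13.45 MHz, appears at 3 MHz.
72.4 MHz mod fs = 18.6 MHz.
18.6 MHz > fs/2 = 13.45 MHz, folds to fs − 18.6 MHz = 8.3 MHz.
3.3 MHz ≤ fs/2 = 13.45 MHz, passes unchanged.
18.6 MHz and 72.4 MHz both map to 8.3 MHz.

18.6 MHz, 72.4 MHz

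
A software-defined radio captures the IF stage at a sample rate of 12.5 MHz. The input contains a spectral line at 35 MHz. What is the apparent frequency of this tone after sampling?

2.5 MHz

35 MHz mod fs = 10 MHz.
10 MHz > fs/2 = 6.25 MHz, folds to fs − 10 MHz = 2.5 MHz.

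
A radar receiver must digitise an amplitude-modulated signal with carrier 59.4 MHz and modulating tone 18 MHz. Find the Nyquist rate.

154.8 MHz

AM sidebands sit at fc ± fm = 41.4 MHz and 77.4 MHz.
Highest-frequency component: 77.4 MHz.
Nyquist rate = 2 × 77.4 MHz = 154.8 MHz.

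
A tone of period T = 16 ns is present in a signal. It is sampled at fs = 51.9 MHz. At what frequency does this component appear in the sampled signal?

T = 16 ns → f = 1/T = 62.5 MHz.
62.5 MHz mod fs = 10.6 MHz.
10.6 MHz ≤ fs/2 = 25.95 MHz, appears at 10.6 MHz.

10.6 MHz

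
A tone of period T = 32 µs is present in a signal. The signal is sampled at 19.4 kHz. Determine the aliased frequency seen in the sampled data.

T = 32 µs → f = 1/T = 31.25 kHz.
31.25 kHz mod fs = 11.85 kHz.
11.85 kHz > fs/2 = 9.7 kHz, folds to fs − 11.85 kHz = 7.55 kHz.

7.55 kHz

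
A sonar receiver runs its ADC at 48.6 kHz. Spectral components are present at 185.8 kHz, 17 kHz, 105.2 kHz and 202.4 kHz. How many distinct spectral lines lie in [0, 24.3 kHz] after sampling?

fs/2 = 24.3 kHz.
185.8 kHz mod fs = 40 kHz.
40 kHz > fs/2 = 24.3 kHz, folds to fs − 40 kHz = 8.6 kHz.
17 kHz ≤ fs/2 = 24.3 kHz, passes unchanged.
105.2 kHz mod fs = 8 kHz.
8 kHz ≤ fs/2 = 24.3 kHz, appears at 8 kHz.
202.4 kHz mod fs = 8 kHz.
8 kHz ≤ fs/2 = 24.3 kHz, appears at 8 kHz.
Distinct values: {8 kHz, 8.6 kHz, 17 kHz} → 3.

3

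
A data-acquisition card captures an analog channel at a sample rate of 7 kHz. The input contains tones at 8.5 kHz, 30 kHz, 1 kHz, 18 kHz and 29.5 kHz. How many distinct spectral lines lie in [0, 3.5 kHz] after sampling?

fs/2 = 3.5 kHz.
8.5 kHz mod fs = 1.5 kHz.
1.5 kHz ≤ fs/2 = 3.5 kHz, appears at 1.5 kHz.
30 kHz mod fs = 2 kHz.
2 kHz ≤ fs/2 = 3.5 kHz, appears at 2 kHz.
1 kHz ≤ fs/2 = 3.5 kHz, passes unchanged.
18 kHz mod fs = 4 kHz.
4 kHz > fs/2 = 3.5 kHz, folds to fs − 4 kHz = 3 kHz.
29.5 kHz mod fs = 1.5 kHz.
1.5 kHz ≤ fs/2 = 3.5 kHz, appears at 1.5 kHz.
Distinct values: {1 kHz, 1.5 kHz, 2 kHz, 3 kHz} → 4.

4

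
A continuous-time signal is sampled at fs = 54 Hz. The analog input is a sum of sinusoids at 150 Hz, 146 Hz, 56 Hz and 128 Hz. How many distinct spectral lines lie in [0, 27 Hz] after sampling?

fs/2 = 27 Hz.
150 Hz mod fs = 42 Hz.
42 Hz > fs/2 = 27 Hz, folds to fs − 42 Hz = 12 Hz.
146 Hz mod fs = 38 Hz.
38 Hz > fs/2 = 27 Hz, folds to fs − 38 Hz = 16 Hz.
56 Hz mod fs = 2 Hz.
2 Hz ≤ fs/2 = 27 Hz, appears at 2 Hz.
128 Hz mod fs = 20 Hz.
20 Hz ≤ fs/2 = 27 Hz, appears at 20 Hz.
Distinct values: {2 Hz, 12 Hz, 16 Hz, 20 Hz} → 4.

4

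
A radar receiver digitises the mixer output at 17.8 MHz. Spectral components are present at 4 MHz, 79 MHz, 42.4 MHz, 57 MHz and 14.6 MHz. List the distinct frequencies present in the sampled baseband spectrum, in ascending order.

fs/2 = 8.9 MHz.
4 MHz ≤ fs/2 = 8.9 MHz, passes unchanged.
79 MHz mod fs = 7.8 MHz.
7.8 MHz ≤ fs/2 = 8.9 MHz, appears at 7.8 MHz.
42.4 MHz mod fs = 6.8 MHz.
6.8 MHz ≤ fs/2 = 8.9 MHz, appears at 6.8 MHz.
57 MHz mod fs = 3.6 MHz.
3.6 MHz ≤ fs/2 = 8.9 MHz, appears at 3.6 MHz.
14.6 MHz > fs/2 = 8.9 MHz, folds to fs − 14.6 MHz = 3.2 MHz.
Distinct values: {3.2 MHz, 3.6 MHz, 4 MHz, 6.8 MHz, 7.8 MHz}.

3.2 MHz, 3.6 MHz, 4 MHz, 6.8 MHz, 7.8 MHz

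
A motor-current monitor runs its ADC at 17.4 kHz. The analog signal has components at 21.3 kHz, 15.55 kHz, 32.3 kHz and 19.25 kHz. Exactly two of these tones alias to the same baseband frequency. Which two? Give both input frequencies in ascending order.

fs/2 = 8.7 kHz.
21.3 kHz mod fs = 3.9 kHz.
3.9 kHz ≤ fs/2 = 8.7 kHz, appears at 3.9 kHz.
15.55 kHz > fs/2 = 8.7 kHz, folds to fs − 15.55 kHz = 1.85 kHz.
32.3 kHz mod fs = 14.9 kHz.
14.9 kHz > fs/2 = 8.7 kHz, folds to fs − 14.9 kHz = 2.5 kHz.
19.25 kHz mod fs = 1.85 kHz.
1.85 kHz ≤ fs/2 = 8.7 kHz, appears at 1.85 kHz.
15.55 kHz and 19.25 kHz both map to 1.85 kHz.

15.55 kHz, 19.25 kHz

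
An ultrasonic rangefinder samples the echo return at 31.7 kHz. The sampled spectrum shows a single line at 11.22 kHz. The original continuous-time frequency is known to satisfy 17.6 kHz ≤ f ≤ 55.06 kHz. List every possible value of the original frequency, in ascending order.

20.48 kHz, 42.92 kHz, 52.18 kHz

Frequencies that alias to 11.22 kHz are k·fs ± 11.22 kHz for integer k ≥ 0.
k=0: 11.22 kHz.
k=1: 20.48 kHz, 42.92 kHz.
k=2: 52.18 kHz, 74.62 kHz.
k=3: 83.88 kHz, 106.32 kHz.
Within [17.6 kHz, 55.06 kHz]: 20.48 kHz, 42.92 kHz, 52.18 kHz.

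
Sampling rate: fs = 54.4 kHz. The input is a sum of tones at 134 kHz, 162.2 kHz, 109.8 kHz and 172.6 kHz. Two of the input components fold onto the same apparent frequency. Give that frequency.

1 kHz

fs/2 = 27.2 kHz.
134 kHz mod fs = 25.2 kHz.
25.2 kHz ≤ fs/2 = 27.2 kHz, appears at 25.2 kHz.
162.2 kHz mod fs = 53.4 kHz.
53.4 kHz > fs/2 = 27.2 kHz, folds to fs − 53.4 kHz = 1 kHz.
109.8 kHz mod fs = 1 kHz.
1 kHz ≤ fs/2 = 27.2 kHz, appears at 1 kHz.
172.6 kHz mod fs = 9.4 kHz.
9.4 kHz ≤ fs/2 = 27.2 kHz, appears at 9.4 kHz.
109.8 kHz and 162.2 kHz both map to 1 kHz.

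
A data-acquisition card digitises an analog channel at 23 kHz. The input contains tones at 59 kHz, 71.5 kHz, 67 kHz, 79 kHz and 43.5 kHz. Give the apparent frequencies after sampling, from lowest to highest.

fs/2 = 11.5 kHz.
59 kHz mod fs = 13 kHz.
13 kHz > fs/2 = 11.5 kHz, folds to fs − 13 kHz = 10 kHz.
71.5 kHz mod fs = 2.5 kHz.
2.5 kHz ≤ fs/2 = 11.5 kHz, appears at 2.5 kHz.
67 kHz mod fs = 21 kHz.
21 kHz > fs/2 = 11.5 kHz, folds to fs − 21 kHz = 2 kHz.
79 kHz mod fs = 10 kHz.
10 kHz ≤ fs/2 = 11.5 kHz, appears at 10 kHz.
43.5 kHz mod fs = 20.5 kHz.
20.5 kHz > fs/2 = 11.5 kHz, folds to fs − 20.5 kHz = 2.5 kHz.
Distinct values: {2 kHz, 2.5 kHz, 10 kHz}.

2 kHz, 2.5 kHz, 10 kHz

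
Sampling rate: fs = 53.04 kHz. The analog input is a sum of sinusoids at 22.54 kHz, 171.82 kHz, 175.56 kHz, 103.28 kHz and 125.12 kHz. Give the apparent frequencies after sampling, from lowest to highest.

fs/2 = 26.52 kHz.
22.54 kHz ≤ fs/2 = 26.52 kHz, passes unchanged.
171.82 kHz mod fs = 12.7 kHz.
12.7 kHz ≤ fs/2 = 26.52 kHz, appears at 12.7 kHz.
175.56 kHz mod fs = 16.44 kHz.
16.44 kHz ≤ fs/2 = 26.52 kHz, appears at 16.44 kHz.
103.28 kHz mod fs = 50.24 kHz.
50.24 kHz > fs/2 = 26.52 kHz, folds to fs − 50.24 kHz = 2.8 kHz.
125.12 kHz mod fs = 19.04 kHz.
19.04 kHz ≤ fs/2 = 26.52 kHz, appears at 19.04 kHz.
Distinct values: {2.8 kHz, 12.7 kHz, 16.44 kHz, 19.04 kHz, 22.54 kHz}.

2.8 kHz, 12.7 kHz, 16.44 kHz, 19.04 kHz, 22.54 kHz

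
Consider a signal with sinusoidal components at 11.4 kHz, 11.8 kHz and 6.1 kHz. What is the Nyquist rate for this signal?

Highest-frequency component: 11.8 kHz.
Nyquist rate = 2 × 11.8 kHz = 23.6 kHz.

23.6 kHz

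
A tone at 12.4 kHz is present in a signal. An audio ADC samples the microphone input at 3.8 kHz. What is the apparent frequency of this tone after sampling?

12.4 kHz mod fs = 1 kHz.
1 kHz ≤ fs/2 = 1.9 kHz, appears at 1 kHz.

1 kHz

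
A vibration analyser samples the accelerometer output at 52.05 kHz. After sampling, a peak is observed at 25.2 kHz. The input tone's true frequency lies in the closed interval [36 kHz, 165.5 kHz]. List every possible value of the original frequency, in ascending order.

Frequencies that alias to 25.2 kHz are k·fs ± 25.2 kHz for integer k ≥ 0.
k=0: 25.2 kHz.
k=1: 26.85 kHz, 77.25 kHz.
k=2: 78.9 kHz, 129.3 kHz.
k=3: 130.95 kHz, 181.35 kHz.
k=4: 183 kHz, 233.4 kHz.
Within [36 kHz, 165.5 kHz]: 77.25 kHz, 78.9 kHz, 129.3 kHz, 130.95 kHz.

77.25 kHz, 78.9 kHz, 129.3 kHz, 130.95 kHz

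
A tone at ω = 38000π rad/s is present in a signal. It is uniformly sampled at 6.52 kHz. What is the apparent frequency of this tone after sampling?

0.56 kHz

ω = 38000π rad/s → f = ω/(2π) = 19000 Hz = 19 kHz.
19 kHz mod fs = 5.96 kHz.
5.96 kHz > fs/2 = 3.26 kHz, folds to fs − 5.96 kHz = 0.56 kHz.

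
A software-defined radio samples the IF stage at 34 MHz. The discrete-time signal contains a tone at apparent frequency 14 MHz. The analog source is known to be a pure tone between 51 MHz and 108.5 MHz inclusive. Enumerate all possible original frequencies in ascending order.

Frequencies that alias to 14 MHz are k·fs ± 14 MHz for integer k ≥ 0.
k=0: 14 MHz.
k=1: 20 MHz, 48 MHz.
k=2: 54 MHz, 82 MHz.
k=3: 88 MHz, 116 MHz.
k=4: 122 MHz, 150 MHz.
Within [51 MHz, 108.5 MHz]: 54 MHz, 82 MHz, 88 MHz.

54 MHz, 82 MHz, 88 MHz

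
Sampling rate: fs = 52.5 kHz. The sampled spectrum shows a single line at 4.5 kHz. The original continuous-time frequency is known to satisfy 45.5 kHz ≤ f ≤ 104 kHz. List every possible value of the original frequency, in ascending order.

48 kHz, 57 kHz, 100.5 kHz

Frequencies that alias to 4.5 kHz are k·fs ± 4.5 kHz for integer k ≥ 0.
k=0: 4.5 kHz.
k=1: 48 kHz, 57 kHz.
k=2: 100.5 kHz, 109.5 kHz.
k=3: 153 kHz, 162 kHz.
Within [45.5 kHz, 104 kHz]: 48 kHz, 57 kHz, 100.5 kHz.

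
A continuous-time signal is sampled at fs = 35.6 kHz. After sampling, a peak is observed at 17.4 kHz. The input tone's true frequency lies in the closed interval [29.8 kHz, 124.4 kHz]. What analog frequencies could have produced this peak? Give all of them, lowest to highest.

Frequencies that alias to 17.4 kHz are k·fs ± 17.4 kHz for integer k ≥ 0.
k=0: 17.4 kHz.
k=1: 18.2 kHz, 53 kHz.
k=2: 53.8 kHz, 88.6 kHz.
k=3: 89.4 kHz, 124.2 kHz.
k=4: 125 kHz, 159.8 kHz.
Within [29.8 kHz, 124.4 kHz]: 53 kHz, 53.8 kHz, 88.6 kHz, 89.4 kHz, 124.2 kHz.

53 kHz, 53.8 kHz, 88.6 kHz, 89.4 kHz, 124.2 kHz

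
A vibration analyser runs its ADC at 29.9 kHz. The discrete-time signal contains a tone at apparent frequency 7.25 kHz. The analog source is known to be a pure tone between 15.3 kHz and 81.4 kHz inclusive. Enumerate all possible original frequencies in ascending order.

Frequencies that alias to 7.25 kHz are k·fs ± 7.25 kHz for integer k ≥ 0.
k=0: 7.25 kHz.
k=1: 22.65 kHz, 37.15 kHz.
k=2: 52.55 kHz, 67.05 kHz.
k=3: 82.45 kHz, 96.95 kHz.
Within [15.3 kHz, 81.4 kHz]: 22.65 kHz, 37.15 kHz, 52.55 kHz, 67.05 kHz.

22.65 kHz, 37.15 kHz, 52.55 kHz, 67.05 kHz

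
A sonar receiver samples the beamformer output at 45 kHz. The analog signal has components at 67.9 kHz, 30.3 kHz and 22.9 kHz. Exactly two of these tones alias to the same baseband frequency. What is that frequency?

22.1 kHz

fs/2 = 22.5 kHz.
67.9 kHz mod fs = 22.9 kHz.
22.9 kHz > fs/2 = 22.5 kHz, folds to fs − 22.9 kHz = 22.1 kHz.
30.3 kHz > fs/2 = 22.5 kHz, folds to fs − 30.3 kHz = 14.7 kHz.
22.9 kHz > fs/2 = 22.5 kHz, folds to fs − 22.9 kHz = 22.1 kHz.
22.9 kHz and 67.9 kHz both map to 22.1 kHz.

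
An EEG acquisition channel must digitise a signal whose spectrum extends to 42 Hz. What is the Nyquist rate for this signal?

Nyquist rate = 2 × 42 Hz = 84 Hz.

84 Hz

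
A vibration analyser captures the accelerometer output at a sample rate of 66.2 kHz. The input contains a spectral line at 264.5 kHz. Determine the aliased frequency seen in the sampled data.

0.3 kHz

264.5 kHz mod fs = 65.9 kHz.
65.9 kHz > fs/2 = 33.1 kHz, folds to fs − 65.9 kHz = 0.3 kHz.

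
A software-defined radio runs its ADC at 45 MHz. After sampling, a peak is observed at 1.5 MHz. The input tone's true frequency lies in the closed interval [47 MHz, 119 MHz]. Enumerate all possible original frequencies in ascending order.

Frequencies that alias to 1.5 MHz are k·fs ± 1.5 MHz for integer k ≥ 0.
k=0: 1.5 MHz.
k=1: 43.5 MHz, 46.5 MHz.
k=2: 88.5 MHz, 91.5 MHz.
k=3: 133.5 MHz, 136.5 MHz.
Within [47 MHz, 119 MHz]: 88.5 MHz, 91.5 MHz.

88.5 MHz, 91.5 MHz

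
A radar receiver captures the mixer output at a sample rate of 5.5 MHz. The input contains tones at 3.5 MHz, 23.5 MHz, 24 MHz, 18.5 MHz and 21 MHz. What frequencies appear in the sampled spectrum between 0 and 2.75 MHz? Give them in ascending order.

1 MHz, 1.5 MHz, 2 MHz

fs/2 = 2.75 MHz.
3.5 MHz > fs/2 = 2.75 MHz, folds to fs − 3.5 MHz = 2 MHz.
23.5 MHz mod fs = 1.5 MHz.
1.5 MHz ≤ fs/2 = 2.75 MHz, appears at 1.5 MHz.
24 MHz mod fs = 2 MHz.
2 MHz ≤ fs/2 = 2.75 MHz, appears at 2 MHz.
18.5 MHz mod fs = 2 MHz.
2 MHz ≤ fs/2 = 2.75 MHz, appears at 2 MHz.
21 MHz mod fs = 4.5 MHz.
4.5 MHz > fs/2 = 2.75 MHz, folds to fs − 4.5 MHz = 1 MHz.
Distinct values: {1 MHz, 1.5 MHz, 2 MHz}.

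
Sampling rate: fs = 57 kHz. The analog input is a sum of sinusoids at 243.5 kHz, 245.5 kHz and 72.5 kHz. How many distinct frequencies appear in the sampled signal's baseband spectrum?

2

fs/2 = 28.5 kHz.
243.5 kHz mod fs = 15.5 kHz.
15.5 kHz ≤ fs/2 = 28.5 kHz, appears at 15.5 kHz.
245.5 kHz mod fs = 17.5 kHz.
17.5 kHz ≤ fs/2 = 28.5 kHz, appears at 17.5 kHz.
72.5 kHz mod fs = 15.5 kHz.
15.5 kHz ≤ fs/2 = 28.5 kHz, appears at 15.5 kHz.
Distinct values: {15.5 kHz, 17.5 kHz} → 2.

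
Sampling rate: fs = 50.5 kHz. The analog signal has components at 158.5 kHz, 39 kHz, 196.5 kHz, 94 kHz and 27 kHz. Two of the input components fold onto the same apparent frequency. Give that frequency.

fs/2 = 25.25 kHz.
158.5 kHz mod fs = 7 kHz.
7 kHz ≤ fs/2 = 25.25 kHz, appears at 7 kHz.
39 kHz > fs/2 = 25.25 kHz, folds to fs − 39 kHz = 11.5 kHz.
196.5 kHz mod fs = 45 kHz.
45 kHz > fs/2 = 25.25 kHz, folds to fs − 45 kHz = 5.5 kHz.
94 kHz mod fs = 43.5 kHz.
43.5 kHz > fs/2 = 25.25 kHz, folds to fs − 43.5 kHz = 7 kHz.
27 kHz > fs/2 = 25.25 kHz, folds to fs − 27 kHz = 23.5 kHz.
94 kHz and 158.5 kHz both map to 7 kHz.

7 kHz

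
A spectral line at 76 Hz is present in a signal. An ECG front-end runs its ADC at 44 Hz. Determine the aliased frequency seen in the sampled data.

76 Hz mod fs = 32 Hz.
32 Hz > fs/2 = 22 Hz, folds to fs − 32 Hz = 12 Hz.

12 Hz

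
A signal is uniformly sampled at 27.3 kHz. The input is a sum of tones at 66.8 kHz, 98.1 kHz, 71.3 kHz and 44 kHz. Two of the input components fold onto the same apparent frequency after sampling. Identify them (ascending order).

fs/2 = 13.65 kHz.
66.8 kHz mod fs = 12.2 kHz.
12.2 kHz ≤ fs/2 = 13.65 kHz, appears at 12.2 kHz.
98.1 kHz mod fs = 16.2 kHz.
16.2 kHz > fs/2 = 13.65 kHz, folds to fs − 16.2 kHz = 11.1 kHz.
71.3 kHz mod fs = 16.7 kHz.
16.7 kHz > fs/2 = 13.65 kHz, folds to fs − 16.7 kHz = 10.6 kHz.
44 kHz mod fs = 16.7 kHz.
16.7 kHz > fs/2 = 13.65 kHz, folds to fs − 16.7 kHz = 10.6 kHz.
44 kHz and 71.3 kHz both map to 10.6 kHz.

44 kHz, 71.3 kHz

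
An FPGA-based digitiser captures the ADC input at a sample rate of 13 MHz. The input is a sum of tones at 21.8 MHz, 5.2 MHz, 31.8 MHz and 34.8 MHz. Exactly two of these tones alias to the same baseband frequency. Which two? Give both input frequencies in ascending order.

21.8 MHz, 34.8 MHz

fs/2 = 6.5 MHz.
21.8 MHz mod fs = 8.8 MHz.
8.8 MHz > fs/2 = 6.5 MHz, folds to fs − 8.8 MHz = 4.2 MHz.
5.2 MHz ≤ fs/2 = 6.5 MHz, passes unchanged.
31.8 MHz mod fs = 5.8 MHz.
5.8 MHz ≤ fs/2 = 6.5 MHz, appears at 5.8 MHz.
34.8 MHz mod fs = 8.8 MHz.
8.8 MHz > fs/2 = 6.5 MHz, folds to fs − 8.8 MHz = 4.2 MHz.
21.8 MHz and 34.8 MHz both map to 4.2 MHz.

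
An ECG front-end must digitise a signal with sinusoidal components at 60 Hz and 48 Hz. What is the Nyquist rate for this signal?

Highest-frequency component: 60 Hz.
Nyquist rate = 2 × 60 Hz = 120 Hz.

120 Hz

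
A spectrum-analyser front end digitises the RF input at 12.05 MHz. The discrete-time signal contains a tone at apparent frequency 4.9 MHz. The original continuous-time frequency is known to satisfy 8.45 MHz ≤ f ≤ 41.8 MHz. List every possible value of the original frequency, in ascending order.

16.95 MHz, 19.2 MHz, 29 MHz, 31.25 MHz, 41.05 MHz

Frequencies that alias to 4.9 MHz are k·fs ± 4.9 MHz for integer k ≥ 0.
k=0: 4.9 MHz.
k=1: 7.15 MHz, 16.95 MHz.
k=2: 19.2 MHz, 29 MHz.
k=3: 31.25 MHz, 41.05 MHz.
k=4: 43.3 MHz, 53.1 MHz.
Within [8.45 MHz, 41.8 MHz]: 16.95 MHz, 19.2 MHz, 29 MHz, 31.25 MHz, 41.05 MHz.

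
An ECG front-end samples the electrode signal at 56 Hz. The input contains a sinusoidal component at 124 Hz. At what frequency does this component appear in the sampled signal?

12 Hz

124 Hz mod fs = 12 Hz.
12 Hz ≤ fs/2 = 28 Hz, appears at 12 Hz.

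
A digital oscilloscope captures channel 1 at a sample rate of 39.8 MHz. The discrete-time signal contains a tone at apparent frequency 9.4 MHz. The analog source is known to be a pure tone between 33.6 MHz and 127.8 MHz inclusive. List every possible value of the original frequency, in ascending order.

Frequencies that alias to 9.4 MHz are k·fs ± 9.4 MHz for integer k ≥ 0.
k=0: 9.4 MHz.
k=1: 30.4 MHz, 49.2 MHz.
k=2: 70.2 MHz, 89 MHz.
k=3: 110 MHz, 128.8 MHz.
k=4: 149.8 MHz, 168.6 MHz.
Within [33.6 MHz, 127.8 MHz]: 49.2 MHz, 70.2 MHz, 89 MHz, 110 MHz.

49.2 MHz, 70.2 MHz, 89 MHz, 110 MHz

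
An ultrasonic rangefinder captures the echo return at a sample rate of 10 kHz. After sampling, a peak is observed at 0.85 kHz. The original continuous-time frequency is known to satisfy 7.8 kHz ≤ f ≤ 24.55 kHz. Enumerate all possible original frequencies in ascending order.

9.15 kHz, 10.85 kHz, 19.15 kHz, 20.85 kHz

Frequencies that alias to 0.85 kHz are k·fs ± 0.85 kHz for integer k ≥ 0.
k=0: 0.85 kHz.
k=1: 9.15 kHz, 10.85 kHz.
k=2: 19.15 kHz, 20.85 kHz.
k=3: 29.15 kHz, 30.85 kHz.
Within [7.8 kHz, 24.55 kHz]: 9.15 kHz, 10.85 kHz, 19.15 kHz, 20.85 kHz.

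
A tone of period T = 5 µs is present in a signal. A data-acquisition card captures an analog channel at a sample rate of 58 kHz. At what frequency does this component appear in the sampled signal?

26 kHz

T = 5 µs → f = 1/T = 200 kHz.
200 kHz mod fs = 26 kHz.
26 kHz ≤ fs/2 = 29 kHz, appears at 26 kHz.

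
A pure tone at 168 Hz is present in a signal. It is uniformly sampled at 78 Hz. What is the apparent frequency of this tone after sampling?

168 Hz mod fs = 12 Hz.
12 Hz ≤ fs/2 = 39 Hz, appears at 12 Hz.

12 Hz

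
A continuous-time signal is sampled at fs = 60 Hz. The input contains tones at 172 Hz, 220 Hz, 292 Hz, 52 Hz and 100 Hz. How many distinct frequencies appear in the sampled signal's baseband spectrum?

2

fs/2 = 30 Hz.
172 Hz mod fs = 52 Hz.
52 Hz > fs/2 = 30 Hz, folds to fs − 52 Hz = 8 Hz.
220 Hz mod fs = 40 Hz.
40 Hz > fs/2 = 30 Hz, folds to fs − 40 Hz = 20 Hz.
292 Hz mod fs = 52 Hz.
52 Hz > fs/2 = 30 Hz, folds to fs − 52 Hz = 8 Hz.
52 Hz > fs/2 = 30 Hz, folds to fs − 52 Hz = 8 Hz.
100 Hz mod fs = 40 Hz.
40 Hz > fs/2 = 30 Hz, folds to fs − 40 Hz = 20 Hz.
Distinct values: {8 Hz, 20 Hz} → 2.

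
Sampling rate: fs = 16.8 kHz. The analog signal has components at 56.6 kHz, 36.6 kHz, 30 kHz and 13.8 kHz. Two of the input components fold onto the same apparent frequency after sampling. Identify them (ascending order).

13.8 kHz, 36.6 kHz

fs/2 = 8.4 kHz.
56.6 kHz mod fs = 6.2 kHz.
6.2 kHz ≤ fs/2 = 8.4 kHz, appears at 6.2 kHz.
36.6 kHz mod fs = 3 kHz.
3 kHz ≤ fs/2 = 8.4 kHz, appears at 3 kHz.
30 kHz mod fs = 13.2 kHz.
13.2 kHz > fs/2 = 8.4 kHz, folds to fs − 13.2 kHz = 3.6 kHz.
13.8 kHz > fs/2 = 8.4 kHz, folds to fs − 13.8 kHz = 3 kHz.
13.8 kHz and 36.6 kHz both map to 3 kHz.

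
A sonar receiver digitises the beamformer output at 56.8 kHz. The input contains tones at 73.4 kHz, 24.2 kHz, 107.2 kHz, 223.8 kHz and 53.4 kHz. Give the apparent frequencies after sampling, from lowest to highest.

3.4 kHz, 6.4 kHz, 16.6 kHz, 24.2 kHz

fs/2 = 28.4 kHz.
73.4 kHz mod fs = 16.6 kHz.
16.6 kHz ≤ fs/2 = 28.4 kHz, appears at 16.6 kHz.
24.2 kHz ≤ fs/2 = 28.4 kHz, passes unchanged.
107.2 kHz mod fs = 50.4 kHz.
50.4 kHz > fs/2 = 28.4 kHz, folds to fs − 50.4 kHz = 6.4 kHz.
223.8 kHz mod fs = 53.4 kHz.
53.4 kHz > fs/2 = 28.4 kHz, folds to fs − 53.4 kHz = 3.4 kHz.
53.4 kHz > fs/2 = 28.4 kHz, folds to fs − 53.4 kHz = 3.4 kHz.
Distinct values: {3.4 kHz, 6.4 kHz, 16.6 kHz, 24.2 kHz}.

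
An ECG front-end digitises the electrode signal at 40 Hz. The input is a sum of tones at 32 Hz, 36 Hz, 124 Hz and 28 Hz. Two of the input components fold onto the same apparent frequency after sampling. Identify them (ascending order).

36 Hz, 124 Hz

fs/2 = 20 Hz.
32 Hz > fs/2 = 20 Hz, folds to fs − 32 Hz = 8 Hz.
36 Hz > fs/2 = 20 Hz, folds to fs − 36 Hz = 4 Hz.
124 Hz mod fs = 4 Hz.
4 Hz ≤ fs/2 = 20 Hz, appears at 4 Hz.
28 Hz > fs/2 = 20 Hz, folds to fs − 28 Hz = 12 Hz.
36 Hz and 124 Hz both map to 4 Hz.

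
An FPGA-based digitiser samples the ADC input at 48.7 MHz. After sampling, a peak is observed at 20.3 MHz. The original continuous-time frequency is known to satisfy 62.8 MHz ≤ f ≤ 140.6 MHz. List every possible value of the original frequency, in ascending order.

Frequencies that alias to 20.3 MHz are k·fs ± 20.3 MHz for integer k ≥ 0.
k=0: 20.3 MHz.
k=1: 28.4 MHz, 69 MHz.
k=2: 77.1 MHz, 117.7 MHz.
k=3: 125.8 MHz, 166.4 MHz.
k=4: 174.5 MHz, 215.1 MHz.
Within [62.8 MHz, 140.6 MHz]: 69 MHz, 77.1 MHz, 117.7 MHz, 125.8 MHz.

69 MHz, 77.1 MHz, 117.7 MHz, 125.8 MHz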